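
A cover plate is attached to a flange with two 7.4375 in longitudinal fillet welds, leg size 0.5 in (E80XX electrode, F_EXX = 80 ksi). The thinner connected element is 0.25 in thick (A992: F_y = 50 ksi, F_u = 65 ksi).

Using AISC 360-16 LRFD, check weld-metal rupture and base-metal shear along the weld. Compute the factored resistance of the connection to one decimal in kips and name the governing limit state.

108.8 kips (base-metal shear governs)

Weld metal: throat = 0.707×0.5 = 0.3535 in, L = 2×7.4375 = 14.875 in. φR_n = 0.75 × 0.6 × 80 × 0.3535 × 14.875 = 189.3 kips.
Base metal shear (0.25 in plate): yield φR_n = 1.0×0.6×50×0.25×14.875 = 111.6 kips; rupture φR_n = 0.75×0.6×65×0.25×14.875 = 108.8 kips; take 108.8 kips (rupture).
Governing: min(189.3, 108.8) = 108.8 kips → base-metal shear.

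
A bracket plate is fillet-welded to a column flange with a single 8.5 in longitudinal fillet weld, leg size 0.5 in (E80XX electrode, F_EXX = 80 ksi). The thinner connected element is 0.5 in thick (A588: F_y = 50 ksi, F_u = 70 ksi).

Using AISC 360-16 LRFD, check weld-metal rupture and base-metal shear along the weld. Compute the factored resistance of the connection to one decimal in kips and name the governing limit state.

108.2 kips (weld metal governs)

Weld metal: throat = 0.707×0.5 = 0.3535 in, L = 8.5 in. φR_n = 0.75 × 0.6 × 80 × 0.3535 × 8.5 = 108.2 kips.
Base metal shear (0.5 in plate): yield φR_n = 1.0×0.6×50×0.5×8.5 = 127.5 kips; rupture φR_n = 0.75×0.6×70×0.5×8.5 = 133.9 kips; take 127.5 kips (yield).
Governing: min(108.2, 127.5) = 108.2 kips → weld metal.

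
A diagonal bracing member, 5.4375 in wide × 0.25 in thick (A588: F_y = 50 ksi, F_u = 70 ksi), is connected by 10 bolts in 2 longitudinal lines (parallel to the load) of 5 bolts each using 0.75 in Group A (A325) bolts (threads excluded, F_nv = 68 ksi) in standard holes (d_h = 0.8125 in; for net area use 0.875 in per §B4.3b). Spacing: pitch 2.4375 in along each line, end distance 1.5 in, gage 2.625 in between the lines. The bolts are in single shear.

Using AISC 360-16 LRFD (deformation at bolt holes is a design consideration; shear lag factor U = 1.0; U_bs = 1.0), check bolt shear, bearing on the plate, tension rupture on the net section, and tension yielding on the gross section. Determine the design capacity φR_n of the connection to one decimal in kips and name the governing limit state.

Bolt shear: A_b = π(0.75)²/4 = 0.44179 in². φR_n = 0.75 × 68 × 0.44179 × 10 × 1 = 225.3 kips.
Bearing (0.25 in plate, F_u = 70 ksi): end bolts L_c = 1.5 − 0.8125/2 = 1.09375, R_n = min(1.2×1.09375×0.25×70, 2.4×0.75×0.25×70) = 22.969 kips/bolt; interior L_c = 2.4375 − 0.8125 = 1.625, R_n = 31.5 kips/bolt. φR_n = 0.75 × (2×22.969 + 8×31.5) = 223.5 kips.
Tension rupture (net): A_n = (5.4375 − 2×0.875)×0.25 = 0.92188 in² (U = 1.0, A_e = A_n). φR_n = 0.75 × 70 × 0.92188 = 48.4 kips.
Tension yield (gross): A_g = 5.4375×0.25 = 1.3594 in². φR_n = 0.90 × 50 × 1.3594 = 61.2 kips.
Governing: min(225.3, 223.5, 48.4, 61.2) = 48.4 kips → net-section rupture.

48.4 kips (net-section rupture governs)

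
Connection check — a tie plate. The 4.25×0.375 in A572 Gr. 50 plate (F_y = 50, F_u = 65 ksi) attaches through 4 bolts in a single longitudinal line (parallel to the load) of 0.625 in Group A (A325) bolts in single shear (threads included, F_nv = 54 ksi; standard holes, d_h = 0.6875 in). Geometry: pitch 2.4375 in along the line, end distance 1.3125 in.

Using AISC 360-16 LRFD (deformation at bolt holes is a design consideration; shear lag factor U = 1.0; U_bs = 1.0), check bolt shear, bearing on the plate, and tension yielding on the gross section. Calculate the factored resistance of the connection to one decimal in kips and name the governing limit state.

49.7 kips (bolt shear governs)

Bolt shear: A_b = π(0.625)²/4 = 0.3068 in². φR_n = 0.75 × 54 × 0.3068 × 4 × 1 = 49.7 kips.
Bearing (0.375 in plate, F_u = 65 ksi): end bolts L_c = 1.3125 − 0.6875/2 = 0.96875, R_n = min(1.2×0.96875×0.375×65, 2.4×0.625×0.375×65) = 28.336 kips/bolt; interior L_c = 2.4375 − 0.6875 = 1.75, R_n = 36.563 kips/bolt. φR_n = 0.75 × (1×28.336 + 3×36.563) = 103.5 kips.
Tension yield (gross): A_g = 4.25×0.375 = 1.5938 in². φR_n = 0.90 × 50 × 1.5938 = 71.7 kips.
Governing: min(49.7, 103.5, 71.7) = 49.7 kips → bolt shear.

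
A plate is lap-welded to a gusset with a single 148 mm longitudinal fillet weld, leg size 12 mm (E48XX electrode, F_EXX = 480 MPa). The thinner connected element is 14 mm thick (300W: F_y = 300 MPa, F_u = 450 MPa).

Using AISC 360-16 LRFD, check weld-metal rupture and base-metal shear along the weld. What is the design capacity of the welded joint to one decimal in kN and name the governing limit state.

271.2 kN (weld metal governs)

Weld metal: throat = 0.707×12 = 8.484 mm, L = 148 mm. φR_n = 0.75 × 0.6 × 480 × 8.484 × 148 = 271.2 kN.
Base metal shear (14 mm plate): yield φR_n = 1.0×0.6×300×14×148 = 373.0 kN; rupture φR_n = 0.75×0.6×450×14×148 = 419.6 kN; take 373.0 kN (yield).
Governing: min(271.2, 373.0) = 271.2 kN → weld metal.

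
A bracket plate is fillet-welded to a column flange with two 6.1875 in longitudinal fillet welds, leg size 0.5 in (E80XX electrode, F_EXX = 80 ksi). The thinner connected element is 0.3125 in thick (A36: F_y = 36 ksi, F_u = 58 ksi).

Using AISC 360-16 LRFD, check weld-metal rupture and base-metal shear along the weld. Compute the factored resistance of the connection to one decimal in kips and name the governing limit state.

Weld metal: throat = 0.707×0.5 = 0.3535 in, L = 2×6.1875 = 12.375 in. φR_n = 0.75 × 0.6 × 80 × 0.3535 × 12.375 = 157.5 kips.
Base metal shear (0.3125 in plate): yield φR_n = 1.0×0.6×36×0.3125×12.375 = 83.5 kips; rupture φR_n = 0.75×0.6×58×0.3125×12.375 = 100.9 kips; take 83.5 kips (yield).
Governing: min(157.5, 83.5) = 83.5 kips → base-metal shear.

83.5 kips (base-metal shear governs)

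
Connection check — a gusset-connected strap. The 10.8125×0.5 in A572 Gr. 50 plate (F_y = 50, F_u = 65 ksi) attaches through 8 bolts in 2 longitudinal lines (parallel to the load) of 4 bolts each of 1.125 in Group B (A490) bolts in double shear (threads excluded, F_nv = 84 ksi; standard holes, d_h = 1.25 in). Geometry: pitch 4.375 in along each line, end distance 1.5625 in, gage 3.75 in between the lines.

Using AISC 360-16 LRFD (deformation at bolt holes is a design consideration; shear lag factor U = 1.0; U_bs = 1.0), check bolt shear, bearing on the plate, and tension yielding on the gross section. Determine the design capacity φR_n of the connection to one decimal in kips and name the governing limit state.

Bolt shear: A_b = π(1.125)²/4 = 0.99402 in². φR_n = 0.75 × 84 × 0.99402 × 8 × 2 = 1002.0 kips.
Bearing (0.5 in plate, F_u = 65 ksi): end bolts L_c = 1.5625 − 1.25/2 = 0.9375, R_n = min(1.2×0.9375×0.5×65, 2.4×1.125×0.5×65) = 36.563 kips/bolt; interior L_c = 4.375 − 1.25 = 3.125, R_n = 87.75 kips/bolt. φR_n = 0.75 × (2×36.563 + 6×87.75) = 449.7 kips.
Tension yield (gross): A_g = 10.8125×0.5 = 5.4063 in². φR_n = 0.90 × 50 × 5.4063 = 243.3 kips.
Governing: min(1002.0, 449.7, 243.3) = 243.3 kips → gross-section yield.

243.3 kips (gross-section yield governs)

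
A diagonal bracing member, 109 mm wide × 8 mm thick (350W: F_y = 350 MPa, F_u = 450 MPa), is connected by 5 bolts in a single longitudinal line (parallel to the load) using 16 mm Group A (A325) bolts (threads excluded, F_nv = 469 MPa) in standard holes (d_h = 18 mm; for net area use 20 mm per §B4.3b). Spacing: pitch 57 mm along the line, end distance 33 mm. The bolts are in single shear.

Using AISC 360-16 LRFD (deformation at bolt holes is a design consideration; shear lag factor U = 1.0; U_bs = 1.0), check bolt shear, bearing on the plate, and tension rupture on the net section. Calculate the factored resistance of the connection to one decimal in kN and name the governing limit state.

240.3 kN (net-section rupture governs)

Bolt shear: A_b = π(16)²/4 = 201.06 mm². φR_n = 0.75 × 469 × 201.06 × 5 × 1 = 353.6 kN.
Bearing (8 mm plate, F_u = 450 MPa): end bolts L_c = 33 − 18/2 = 24, R_n = min(1.2×24×8×450, 2.4×16×8×450) = 103.68 kN/bolt; interior L_c = 57 − 18 = 39, R_n = 138.24 kN/bolt. φR_n = 0.75 × (1×103.68 + 4×138.24) = 492.5 kN.
Tension rupture (net): A_n = (109 − 1×20)×8 = 712 mm² (U = 1.0, A_e = A_n). φR_n = 0.75 × 450 × 712 = 240.3 kN.
Governing: min(353.6, 492.5, 240.3) = 240.3 kN → net-section rupture.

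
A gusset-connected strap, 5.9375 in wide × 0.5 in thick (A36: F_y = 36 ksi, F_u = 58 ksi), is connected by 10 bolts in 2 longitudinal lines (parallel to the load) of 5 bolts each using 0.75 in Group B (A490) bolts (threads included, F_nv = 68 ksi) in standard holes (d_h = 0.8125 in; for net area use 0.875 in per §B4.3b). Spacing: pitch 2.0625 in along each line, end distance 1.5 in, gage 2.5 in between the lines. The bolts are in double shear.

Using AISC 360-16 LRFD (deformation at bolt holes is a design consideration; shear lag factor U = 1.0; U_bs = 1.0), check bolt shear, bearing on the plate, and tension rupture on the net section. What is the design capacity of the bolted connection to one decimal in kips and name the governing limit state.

Bolt shear: A_b = π(0.75)²/4 = 0.44179 in². φR_n = 0.75 × 68 × 0.44179 × 10 × 2 = 450.6 kips.
Bearing (0.5 in plate, F_u = 58 ksi): end bolts L_c = 1.5 − 0.8125/2 = 1.09375, R_n = min(1.2×1.09375×0.5×58, 2.4×0.75×0.5×58) = 38.063 kips/bolt; interior L_c = 2.0625 − 0.8125 = 1.25, R_n = 43.5 kips/bolt. φR_n = 0.75 × (2×38.063 + 8×43.5) = 318.1 kips.
Tension rupture (net): A_n = (5.9375 − 2×0.875)×0.5 = 2.0938 in² (U = 1.0, A_e = A_n). φR_n = 0.75 × 58 × 2.0938 = 91.1 kips.
Governing: min(450.6, 318.1, 91.1) = 91.1 kips → net-section rupture.

91.1 kips (net-section rupture governs)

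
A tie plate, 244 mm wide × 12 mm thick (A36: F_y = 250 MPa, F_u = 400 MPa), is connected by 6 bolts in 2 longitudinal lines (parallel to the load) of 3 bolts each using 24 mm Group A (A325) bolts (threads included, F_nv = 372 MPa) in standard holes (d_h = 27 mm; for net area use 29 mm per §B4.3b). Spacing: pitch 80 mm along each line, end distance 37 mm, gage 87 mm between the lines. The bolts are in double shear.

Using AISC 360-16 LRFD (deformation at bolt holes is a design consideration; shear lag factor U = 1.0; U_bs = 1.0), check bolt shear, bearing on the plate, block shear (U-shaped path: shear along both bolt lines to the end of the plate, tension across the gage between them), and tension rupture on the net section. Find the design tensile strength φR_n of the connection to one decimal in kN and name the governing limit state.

Bolt shear: A_b = π(24)²/4 = 452.39 mm². φR_n = 0.75 × 372 × 452.39 × 6 × 2 = 1514.6 kN.
Bearing (12 mm plate, F_u = 400 MPa): end bolts L_c = 37 − 27/2 = 23.5, R_n = min(1.2×23.5×12×400, 2.4×24×12×400) = 135.36 kN/bolt; interior L_c = 80 − 27 = 53, R_n = 276.48 kN/bolt. φR_n = 0.75 × (2×135.36 + 4×276.48) = 1032.5 kN.
Block shear: shear path 2×[37+2×80] = 2×197 mm, A_gv = 4728, A_nv = 2×(197 − 2.5×29)×12 = 2988 mm²; tension across gage: (87 − 1×29)×12 = 696 mm². R_n = min(0.6×400×2988, 0.6×250×4728) + 1.0×400×696 = min(717.12, 709.2) + 278.4 = 987.6 kN. φR_n = 0.75 × 987.6 = 740.7 kN.
Tension rupture (net): A_n = (244 − 2×29)×12 = 2232 mm² (U = 1.0, A_e = A_n). φR_n = 0.75 × 400 × 2232 = 669.6 kN.
Governing: min(1514.6, 1032.5, 740.7, 669.6) = 669.6 kN → net-section rupture.

669.6 kN (net-section rupture governs)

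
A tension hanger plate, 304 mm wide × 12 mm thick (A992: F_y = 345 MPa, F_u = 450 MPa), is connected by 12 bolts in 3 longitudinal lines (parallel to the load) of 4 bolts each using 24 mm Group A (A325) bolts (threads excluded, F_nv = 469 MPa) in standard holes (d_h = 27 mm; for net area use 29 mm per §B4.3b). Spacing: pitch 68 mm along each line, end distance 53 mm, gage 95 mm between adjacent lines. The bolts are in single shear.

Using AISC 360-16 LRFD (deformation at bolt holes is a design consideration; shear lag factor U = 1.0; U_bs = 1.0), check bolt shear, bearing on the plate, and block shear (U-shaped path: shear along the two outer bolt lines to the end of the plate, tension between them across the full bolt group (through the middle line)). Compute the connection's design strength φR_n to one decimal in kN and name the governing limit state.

1290.3 kN (block shear governs)

Bolt shear: A_b = π(24)²/4 = 452.39 mm². φR_n = 0.75 × 469 × 452.39 × 12 × 1 = 1909.5 kN.
Bearing (12 mm plate, F_u = 450 MPa): end bolts L_c = 53 − 27/2 = 39.5, R_n = min(1.2×39.5×12×450, 2.4×24×12×450) = 255.96 kN/bolt; interior L_c = 68 − 27 = 41, R_n = 265.68 kN/bolt. φR_n = 0.75 × (3×255.96 + 9×265.68) = 2369.3 kN.
Block shear: shear path 2×[53+3×68] = 2×257 mm, A_gv = 6168, A_nv = 2×(257 − 3.5×29)×12 = 3732 mm²; tension across gage: (190 − 2×29)×12 = 1584 mm². R_n = min(0.6×450×3732, 0.6×345×6168) + 1.0×450×1584 = min(1007.6, 1276.8) + 712.8 = 1720.4 kN. φR_n = 0.75 × 1720.4 = 1290.3 kN.
Governing: min(1909.5, 2369.3, 1290.3) = 1290.3 kN → block shear.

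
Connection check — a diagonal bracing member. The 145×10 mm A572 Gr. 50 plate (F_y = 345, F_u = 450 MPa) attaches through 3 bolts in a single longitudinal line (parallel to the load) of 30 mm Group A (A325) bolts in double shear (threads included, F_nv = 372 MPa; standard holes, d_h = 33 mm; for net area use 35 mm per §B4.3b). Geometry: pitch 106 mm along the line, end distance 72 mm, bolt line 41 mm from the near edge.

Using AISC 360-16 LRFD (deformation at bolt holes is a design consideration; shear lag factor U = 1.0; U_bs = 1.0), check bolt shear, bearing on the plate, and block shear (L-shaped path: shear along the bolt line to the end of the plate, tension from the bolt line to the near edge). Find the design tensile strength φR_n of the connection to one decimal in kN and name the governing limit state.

Bolt shear: A_b = π(30)²/4 = 706.86 mm². φR_n = 0.75 × 372 × 706.86 × 3 × 2 = 1183.3 kN.
Bearing (10 mm plate, F_u = 450 MPa): end bolts L_c = 72 − 33/2 = 55.5, R_n = min(1.2×55.5×10×450, 2.4×30×10×450) = 299.7 kN/bolt; interior L_c = 106 − 33 = 73, R_n = 324 kN/bolt. φR_n = 0.75 × (1×299.7 + 2×324) = 710.8 kN.
Block shear: shear path 1×[72+2×106] = 1×284 mm, A_gv = 2840, A_nv = 1×(284 − 2.5×35)×10 = 1965 mm²; tension to near edge: (41 − 0.5×35)×10 = 235 mm². R_n = min(0.6×450×1965, 0.6×345×2840) + 1.0×450×235 = min(530.55, 587.88) + 105.75 = 636.3 kN. φR_n = 0.75 × 636.3 = 477.2 kN.
Governing: min(1183.3, 710.8, 477.2) = 477.2 kN → block shear.

477.2 kN (block shear governs)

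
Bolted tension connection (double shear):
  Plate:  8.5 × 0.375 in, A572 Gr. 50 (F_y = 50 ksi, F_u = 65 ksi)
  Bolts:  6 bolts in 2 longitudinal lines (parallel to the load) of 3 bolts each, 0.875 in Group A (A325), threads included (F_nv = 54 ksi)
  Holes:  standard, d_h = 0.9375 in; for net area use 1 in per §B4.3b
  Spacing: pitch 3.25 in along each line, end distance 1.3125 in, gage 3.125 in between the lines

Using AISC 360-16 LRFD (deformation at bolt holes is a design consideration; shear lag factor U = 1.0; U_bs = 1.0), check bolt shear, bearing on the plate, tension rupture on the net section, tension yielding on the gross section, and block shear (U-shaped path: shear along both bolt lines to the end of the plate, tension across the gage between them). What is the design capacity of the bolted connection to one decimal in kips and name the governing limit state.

118.8 kips (net-section rupture governs)

Bolt shear: A_b = π(0.875)²/4 = 0.60132 in². φR_n = 0.75 × 54 × 0.60132 × 6 × 2 = 292.2 kips.
Bearing (0.375 in plate, F_u = 65 ksi): end bolts L_c = 1.3125 − 0.9375/2 = 0.84375, R_n = min(1.2×0.84375×0.375×65, 2.4×0.875×0.375×65) = 24.68 kips/bolt; interior L_c = 3.25 − 0.9375 = 2.3125, R_n = 51.188 kips/bolt. φR_n = 0.75 × (2×24.68 + 4×51.188) = 190.6 kips.
Tension rupture (net): A_n = (8.5 − 2×1)×0.375 = 2.4375 in² (U = 1.0, A_e = A_n). φR_n = 0.75 × 65 × 2.4375 = 118.8 kips.
Tension yield (gross): A_g = 8.5×0.375 = 3.1875 in². φR_n = 0.90 × 50 × 3.1875 = 143.4 kips.
Block shear: shear path 2×[1.3125+2×3.25] = 2×7.8125 in, A_gv = 5.8594, A_nv = 2×(7.8125 − 2.5×1)×0.375 = 3.9844 in²; tension across gage: (3.125 − 1×1)×0.375 = 0.79688 in². R_n = min(0.6×65×3.9844, 0.6×50×5.8594) + 1.0×65×0.79688 = min(155.39, 175.78) + 51.797 = 207.19 kips. φR_n = 0.75 × 207.19 = 155.4 kips.
Governing: min(292.2, 190.6, 118.8, 143.4, 155.4) = 118.8 kips → net-section rupture.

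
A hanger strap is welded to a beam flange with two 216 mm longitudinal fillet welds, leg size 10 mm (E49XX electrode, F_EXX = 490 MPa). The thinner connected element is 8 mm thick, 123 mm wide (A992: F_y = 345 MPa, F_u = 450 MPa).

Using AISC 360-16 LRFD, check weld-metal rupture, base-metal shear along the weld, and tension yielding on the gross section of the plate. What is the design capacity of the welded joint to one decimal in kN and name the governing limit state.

Weld metal: throat = 0.707×10 = 7.07 mm, L = 2×216 = 432 mm. φR_n = 0.75 × 0.6 × 490 × 7.07 × 432 = 673.5 kN.
Base metal shear (8 mm plate): yield φR_n = 1.0×0.6×345×8×432 = 715.4 kN; rupture φR_n = 0.75×0.6×450×8×432 = 699.8 kN; take 699.8 kN (rupture).
Tension yield (gross): A_g = 123×8 = 984 mm². φR_n = 0.90 × 345 × 984 = 305.5 kN.
Governing: min(673.5, 699.8, 305.5) = 305.5 kN → gross-section yield.

305.5 kN (gross-section yield governs)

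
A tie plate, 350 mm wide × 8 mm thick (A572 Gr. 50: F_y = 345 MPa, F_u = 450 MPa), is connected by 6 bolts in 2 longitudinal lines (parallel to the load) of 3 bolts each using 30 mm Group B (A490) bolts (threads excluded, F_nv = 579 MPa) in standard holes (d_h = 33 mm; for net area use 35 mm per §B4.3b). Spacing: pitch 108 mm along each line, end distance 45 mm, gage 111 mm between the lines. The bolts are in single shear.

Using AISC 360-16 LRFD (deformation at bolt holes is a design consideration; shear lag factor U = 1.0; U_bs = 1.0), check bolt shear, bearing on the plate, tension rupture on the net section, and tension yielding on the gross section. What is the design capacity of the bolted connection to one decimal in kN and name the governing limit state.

Bolt shear: A_b = π(30)²/4 = 706.86 mm². φR_n = 0.75 × 579 × 706.86 × 6 × 1 = 1841.7 kN.
Bearing (8 mm plate, F_u = 450 MPa): end bolts L_c = 45 − 33/2 = 28.5, R_n = min(1.2×28.5×8×450, 2.4×30×8×450) = 123.12 kN/bolt; interior L_c = 108 − 33 = 75, R_n = 259.2 kN/bolt. φR_n = 0.75 × (2×123.12 + 4×259.2) = 962.3 kN.
Tension rupture (net): A_n = (350 − 2×35)×8 = 2240 mm² (U = 1.0, A_e = A_n). φR_n = 0.75 × 450 × 2240 = 756.0 kN.
Tension yield (gross): A_g = 350×8 = 2800 mm². φR_n = 0.90 × 345 × 2800 = 869.4 kN.
Governing: min(1841.7, 962.3, 756.0, 869.4) = 756.0 kN → net-section rupture.

756.0 kN (net-section rupture governs)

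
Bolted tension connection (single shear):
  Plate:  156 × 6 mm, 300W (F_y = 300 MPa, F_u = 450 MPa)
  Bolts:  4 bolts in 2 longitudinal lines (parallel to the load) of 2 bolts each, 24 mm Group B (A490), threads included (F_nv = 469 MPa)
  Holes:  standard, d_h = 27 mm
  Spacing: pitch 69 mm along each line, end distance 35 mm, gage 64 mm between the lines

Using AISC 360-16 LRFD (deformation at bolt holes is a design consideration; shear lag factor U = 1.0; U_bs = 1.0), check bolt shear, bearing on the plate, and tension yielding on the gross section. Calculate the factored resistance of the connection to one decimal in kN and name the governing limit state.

252.7 kN (gross-section yield governs)

Bolt shear: A_b = π(24)²/4 = 452.39 mm². φR_n = 0.75 × 469 × 452.39 × 4 × 1 = 636.5 kN.
Bearing (6 mm plate, F_u = 450 MPa): end bolts L_c = 35 − 27/2 = 21.5, R_n = min(1.2×21.5×6×450, 2.4×24×6×450) = 69.66 kN/bolt; interior L_c = 69 − 27 = 42, R_n = 136.08 kN/bolt. φR_n = 0.75 × (2×69.66 + 2×136.08) = 308.6 kN.
Tension yield (gross): A_g = 156×6 = 936 mm². φR_n = 0.90 × 300 × 936 = 252.7 kN.
Governing: min(636.5, 308.6, 252.7) = 252.7 kN → gross-section yield.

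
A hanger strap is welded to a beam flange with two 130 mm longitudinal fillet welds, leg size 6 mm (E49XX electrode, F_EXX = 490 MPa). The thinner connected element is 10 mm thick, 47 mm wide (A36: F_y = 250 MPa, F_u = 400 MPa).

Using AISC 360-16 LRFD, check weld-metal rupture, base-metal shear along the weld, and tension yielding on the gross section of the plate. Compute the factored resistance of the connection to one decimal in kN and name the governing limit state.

Weld metal: throat = 0.707×6 = 4.242 mm, L = 2×130 = 260 mm. φR_n = 0.75 × 0.6 × 490 × 4.242 × 260 = 243.2 kN.
Base metal shear (10 mm plate): yield φR_n = 1.0×0.6×250×10×260 = 390.0 kN; rupture φR_n = 0.75×0.6×400×10×260 = 468.0 kN; take 390.0 kN (yield).
Tension yield (gross): A_g = 47×10 = 470 mm². φR_n = 0.90 × 250 × 470 = 105.8 kN.
Governing: min(243.2, 390.0, 105.8) = 105.8 kN → gross-section yield.

105.8 kN (gross-section yield governs)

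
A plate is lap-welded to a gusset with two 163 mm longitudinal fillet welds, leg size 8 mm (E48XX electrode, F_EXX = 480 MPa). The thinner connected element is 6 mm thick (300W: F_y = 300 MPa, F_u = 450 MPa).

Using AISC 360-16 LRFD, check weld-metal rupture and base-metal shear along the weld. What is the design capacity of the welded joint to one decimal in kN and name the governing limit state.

Weld metal: throat = 0.707×8 = 5.656 mm, L = 2×163 = 326 mm. φR_n = 0.75 × 0.6 × 480 × 5.656 × 326 = 398.3 kN.
Base metal shear (6 mm plate): yield φR_n = 1.0×0.6×300×6×326 = 352.1 kN; rupture φR_n = 0.75×0.6×450×6×326 = 396.1 kN; take 352.1 kN (yield).
Governing: min(398.3, 352.1) = 352.1 kN → base-metal shear.

352.1 kN (base-metal shear governs)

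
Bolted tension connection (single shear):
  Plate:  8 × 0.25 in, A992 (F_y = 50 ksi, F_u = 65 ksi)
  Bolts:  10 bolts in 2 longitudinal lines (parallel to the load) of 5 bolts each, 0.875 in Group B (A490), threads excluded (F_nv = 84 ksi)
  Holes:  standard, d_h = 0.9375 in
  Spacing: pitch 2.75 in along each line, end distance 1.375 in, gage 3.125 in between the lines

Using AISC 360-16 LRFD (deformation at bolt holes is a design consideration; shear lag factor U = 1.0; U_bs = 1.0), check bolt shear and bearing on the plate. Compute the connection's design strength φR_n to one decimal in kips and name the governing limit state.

Bolt shear: A_b = π(0.875)²/4 = 0.60132 in². φR_n = 0.75 × 84 × 0.60132 × 10 × 1 = 378.8 kips.
Bearing (0.25 in plate, F_u = 65 ksi): end bolts L_c = 1.375 − 0.9375/2 = 0.90625, R_n = min(1.2×0.90625×0.25×65, 2.4×0.875×0.25×65) = 17.672 kips/bolt; interior L_c = 2.75 − 0.9375 = 1.8125, R_n = 34.125 kips/bolt. φR_n = 0.75 × (2×17.672 + 8×34.125) = 231.3 kips.
Governing: min(378.8, 231.3) = 231.3 kips → bearing.

231.3 kips (bearing governs)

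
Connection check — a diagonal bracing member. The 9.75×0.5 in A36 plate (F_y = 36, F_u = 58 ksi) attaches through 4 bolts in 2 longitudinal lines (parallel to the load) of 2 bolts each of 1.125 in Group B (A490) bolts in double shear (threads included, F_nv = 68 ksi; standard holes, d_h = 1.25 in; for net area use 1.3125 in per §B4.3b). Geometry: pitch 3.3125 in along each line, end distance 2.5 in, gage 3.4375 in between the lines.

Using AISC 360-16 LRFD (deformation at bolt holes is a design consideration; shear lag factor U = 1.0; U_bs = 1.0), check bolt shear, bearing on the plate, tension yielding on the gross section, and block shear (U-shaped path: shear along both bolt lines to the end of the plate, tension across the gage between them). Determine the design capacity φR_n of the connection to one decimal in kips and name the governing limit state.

Bolt shear: A_b = π(1.125)²/4 = 0.99402 in². φR_n = 0.75 × 68 × 0.99402 × 4 × 2 = 405.6 kips.
Bearing (0.5 in plate, F_u = 58 ksi): end bolts L_c = 2.5 − 1.25/2 = 1.875, R_n = min(1.2×1.875×0.5×58, 2.4×1.125×0.5×58) = 65.25 kips/bolt; interior L_c = 3.3125 − 1.25 = 2.0625, R_n = 71.775 kips/bolt. φR_n = 0.75 × (2×65.25 + 2×71.775) = 205.5 kips.
Tension yield (gross): A_g = 9.75×0.5 = 4.875 in². φR_n = 0.90 × 36 × 4.875 = 158.0 kips.
Block shear: shear path 2×[2.5+1×3.3125] = 2×5.8125 in, A_gv = 5.8125, A_nv = 2×(5.8125 − 1.5×1.3125)×0.5 = 3.8438 in²; tension across gage: (3.4375 − 1×1.3125)×0.5 = 1.0625 in². R_n = min(0.6×58×3.8438, 0.6×36×5.8125) + 1.0×58×1.0625 = min(133.76, 125.55) + 61.625 = 187.18 kips. φR_n = 0.75 × 187.18 = 140.4 kips.
Governing: min(405.6, 205.5, 158.0, 140.4) = 140.4 kips → block shear.

140.4 kips (block shear governs)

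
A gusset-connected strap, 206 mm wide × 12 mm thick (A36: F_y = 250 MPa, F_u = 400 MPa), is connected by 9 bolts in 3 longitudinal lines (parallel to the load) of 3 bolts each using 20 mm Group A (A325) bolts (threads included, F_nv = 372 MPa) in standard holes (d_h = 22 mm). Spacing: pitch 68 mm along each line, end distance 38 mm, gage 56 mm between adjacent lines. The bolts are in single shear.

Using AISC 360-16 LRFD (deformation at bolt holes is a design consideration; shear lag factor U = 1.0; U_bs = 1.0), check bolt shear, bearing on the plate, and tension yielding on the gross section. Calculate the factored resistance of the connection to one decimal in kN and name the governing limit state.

Bolt shear: A_b = π(20)²/4 = 314.16 mm². φR_n = 0.75 × 372 × 314.16 × 9 × 1 = 788.9 kN.
Bearing (12 mm plate, F_u = 400 MPa): end bolts L_c = 38 − 22/2 = 27, R_n = min(1.2×27×12×400, 2.4×20×12×400) = 155.52 kN/bolt; interior L_c = 68 − 22 = 46, R_n = 230.4 kN/bolt. φR_n = 0.75 × (3×155.52 + 6×230.4) = 1386.7 kN.
Tension yield (gross): A_g = 206×12 = 2472 mm². φR_n = 0.90 × 250 × 2472 = 556.2 kN.
Governing: min(788.9, 1386.7, 556.2) = 556.2 kN → gross-section yield.

556.2 kN (gross-section yield governs)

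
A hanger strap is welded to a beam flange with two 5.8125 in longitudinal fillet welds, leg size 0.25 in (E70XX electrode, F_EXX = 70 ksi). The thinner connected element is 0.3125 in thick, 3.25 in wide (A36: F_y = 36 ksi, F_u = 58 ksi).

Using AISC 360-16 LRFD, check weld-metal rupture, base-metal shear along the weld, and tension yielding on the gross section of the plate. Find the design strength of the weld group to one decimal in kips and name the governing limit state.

32.9 kips (gross-section yield governs)

Weld metal: throat = 0.707×0.25 = 0.17675 in, L = 2×5.8125 = 11.625 in. φR_n = 0.75 × 0.6 × 70 × 0.17675 × 11.625 = 64.7 kips.
Base metal shear (0.3125 in plate): yield φR_n = 1.0×0.6×36×0.3125×11.625 = 78.5 kips; rupture φR_n = 0.75×0.6×58×0.3125×11.625 = 94.8 kips; take 78.5 kips (yield).
Tension yield (gross): A_g = 3.25×0.3125 = 1.0156 in². φR_n = 0.90 × 36 × 1.0156 = 32.9 kips.
Governing: min(64.7, 78.5, 32.9) = 32.9 kips → gross-section yield.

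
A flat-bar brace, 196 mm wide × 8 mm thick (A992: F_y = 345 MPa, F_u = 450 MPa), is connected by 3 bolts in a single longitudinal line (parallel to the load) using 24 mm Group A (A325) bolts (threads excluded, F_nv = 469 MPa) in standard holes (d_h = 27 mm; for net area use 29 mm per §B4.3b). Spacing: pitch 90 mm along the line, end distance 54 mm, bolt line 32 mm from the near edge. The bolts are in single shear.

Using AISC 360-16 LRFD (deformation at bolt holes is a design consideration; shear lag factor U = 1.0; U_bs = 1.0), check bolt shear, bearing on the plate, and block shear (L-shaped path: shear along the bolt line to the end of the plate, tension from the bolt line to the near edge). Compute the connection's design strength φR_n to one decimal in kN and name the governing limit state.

Bolt shear: A_b = π(24)²/4 = 452.39 mm². φR_n = 0.75 × 469 × 452.39 × 3 × 1 = 477.4 kN.
Bearing (8 mm plate, F_u = 450 MPa): end bolts L_c = 54 − 27/2 = 40.5, R_n = min(1.2×40.5×8×450, 2.4×24×8×450) = 174.96 kN/bolt; interior L_c = 90 − 27 = 63, R_n = 207.36 kN/bolt. φR_n = 0.75 × (1×174.96 + 2×207.36) = 442.3 kN.
Block shear: shear path 1×[54+2×90] = 1×234 mm, A_gv = 1872, A_nv = 1×(234 − 2.5×29)×8 = 1292 mm²; tension to near edge: (32 − 0.5×29)×8 = 140 mm². R_n = min(0.6×450×1292, 0.6×345×1872) + 1.0×450×140 = min(348.84, 387.5) + 63 = 411.84 kN. φR_n = 0.75 × 411.84 = 308.9 kN.
Governing: min(477.4, 442.3, 308.9) = 308.9 kN → block shear.

308.9 kN (block shear governs)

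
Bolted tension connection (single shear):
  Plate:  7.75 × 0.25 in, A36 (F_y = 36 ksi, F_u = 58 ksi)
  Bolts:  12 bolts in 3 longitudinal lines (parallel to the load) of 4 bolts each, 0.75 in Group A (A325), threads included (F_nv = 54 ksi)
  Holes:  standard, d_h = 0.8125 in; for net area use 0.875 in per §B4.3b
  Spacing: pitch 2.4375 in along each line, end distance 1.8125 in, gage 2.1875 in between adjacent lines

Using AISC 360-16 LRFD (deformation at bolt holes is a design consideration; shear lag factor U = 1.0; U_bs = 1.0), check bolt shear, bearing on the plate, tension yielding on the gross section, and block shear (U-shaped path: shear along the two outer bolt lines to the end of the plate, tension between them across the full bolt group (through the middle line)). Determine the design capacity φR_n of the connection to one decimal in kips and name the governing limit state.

Bolt shear: A_b = π(0.75)²/4 = 0.44179 in². φR_n = 0.75 × 54 × 0.44179 × 12 × 1 = 214.7 kips.
Bearing (0.25 in plate, F_u = 58 ksi): end bolts L_c = 1.8125 − 0.8125/2 = 1.40625, R_n = min(1.2×1.40625×0.25×58, 2.4×0.75×0.25×58) = 24.469 kips/bolt; interior L_c = 2.4375 − 0.8125 = 1.625, R_n = 26.1 kips/bolt. φR_n = 0.75 × (3×24.469 + 9×26.1) = 231.2 kips.
Tension yield (gross): A_g = 7.75×0.25 = 1.9375 in². φR_n = 0.90 × 36 × 1.9375 = 62.8 kips.
Block shear: shear path 2×[1.8125+3×2.4375] = 2×9.125 in, A_gv = 4.5625, A_nv = 2×(9.125 − 3.5×0.875)×0.25 = 3.0313 in²; tension across gage: (4.375 − 2×0.875)×0.25 = 0.65625 in². R_n = min(0.6×58×3.0313, 0.6×36×4.5625) + 1.0×58×0.65625 = min(105.49, 98.55) + 38.063 = 136.61 kips. φR_n = 0.75 × 136.61 = 102.5 kips.
Governing: min(214.7, 231.2, 62.8, 102.5) = 62.8 kips → gross-section yield.

62.8 kips (gross-section yield governs)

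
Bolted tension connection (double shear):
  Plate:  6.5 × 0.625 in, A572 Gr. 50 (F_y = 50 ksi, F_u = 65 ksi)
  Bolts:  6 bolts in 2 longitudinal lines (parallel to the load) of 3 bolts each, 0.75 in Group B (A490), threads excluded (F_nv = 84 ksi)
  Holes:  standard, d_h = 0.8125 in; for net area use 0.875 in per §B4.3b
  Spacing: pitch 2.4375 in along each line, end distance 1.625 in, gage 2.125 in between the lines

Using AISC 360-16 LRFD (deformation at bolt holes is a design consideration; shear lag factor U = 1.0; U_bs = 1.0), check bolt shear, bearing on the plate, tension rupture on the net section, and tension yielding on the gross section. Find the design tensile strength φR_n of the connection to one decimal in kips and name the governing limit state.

144.7 kips (net-section rupture governs)

Bolt shear: A_b = π(0.75)²/4 = 0.44179 in². φR_n = 0.75 × 84 × 0.44179 × 6 × 2 = 334.0 kips.
Bearing (0.625 in plate, F_u = 65 ksi): end bolts L_c = 1.625 − 0.8125/2 = 1.21875, R_n = min(1.2×1.21875×0.625×65, 2.4×0.75×0.625×65) = 59.414 kips/bolt; interior L_c = 2.4375 − 0.8125 = 1.625, R_n = 73.125 kips/bolt. φR_n = 0.75 × (2×59.414 + 4×73.125) = 308.5 kips.
Tension rupture (net): A_n = (6.5 − 2×0.875)×0.625 = 2.9688 in² (U = 1.0, A_e = A_n). φR_n = 0.75 × 65 × 2.9688 = 144.7 kips.
Tension yield (gross): A_g = 6.5×0.625 = 4.0625 in². φR_n = 0.90 × 50 × 4.0625 = 182.8 kips.
Governing: min(334.0, 308.5, 144.7, 182.8) = 144.7 kips → net-section rupture.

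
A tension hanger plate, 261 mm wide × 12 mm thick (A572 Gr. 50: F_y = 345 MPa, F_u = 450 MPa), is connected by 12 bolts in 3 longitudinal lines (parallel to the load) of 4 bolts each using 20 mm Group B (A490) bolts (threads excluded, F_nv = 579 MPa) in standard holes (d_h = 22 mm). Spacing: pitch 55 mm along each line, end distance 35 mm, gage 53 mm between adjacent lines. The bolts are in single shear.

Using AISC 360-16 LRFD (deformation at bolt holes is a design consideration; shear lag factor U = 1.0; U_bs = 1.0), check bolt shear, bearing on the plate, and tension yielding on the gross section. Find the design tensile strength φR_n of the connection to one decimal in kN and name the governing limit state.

Bolt shear: A_b = π(20)²/4 = 314.16 mm². φR_n = 0.75 × 579 × 314.16 × 12 × 1 = 1637.1 kN.
Bearing (12 mm plate, F_u = 450 MPa): end bolts L_c = 35 − 22/2 = 24, R_n = min(1.2×24×12×450, 2.4×20×12×450) = 155.52 kN/bolt; interior L_c = 55 − 22 = 33, R_n = 213.84 kN/bolt. φR_n = 0.75 × (3×155.52 + 9×213.84) = 1793.3 kN.
Tension yield (gross): A_g = 261×12 = 3132 mm². φR_n = 0.90 × 345 × 3132 = 972.5 kN.
Governing: min(1637.1, 1793.3, 972.5) = 972.5 kN → gross-section yield.

972.5 kN (gross-section yield governs)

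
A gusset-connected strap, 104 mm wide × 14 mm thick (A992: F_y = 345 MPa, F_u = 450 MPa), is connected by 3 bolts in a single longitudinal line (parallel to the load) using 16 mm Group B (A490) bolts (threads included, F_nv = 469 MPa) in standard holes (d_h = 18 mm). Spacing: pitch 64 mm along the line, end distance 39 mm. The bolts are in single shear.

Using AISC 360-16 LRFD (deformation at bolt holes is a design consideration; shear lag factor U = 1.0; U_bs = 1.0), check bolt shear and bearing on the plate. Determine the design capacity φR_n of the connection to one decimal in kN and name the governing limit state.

212.2 kN (bolt shear governs)

Bolt shear: A_b = π(16)²/4 = 201.06 mm². φR_n = 0.75 × 469 × 201.06 × 3 × 1 = 212.2 kN.
Bearing (14 mm plate, F_u = 450 MPa): end bolts L_c = 39 − 18/2 = 30, R_n = min(1.2×30×14×450, 2.4×16×14×450) = 226.8 kN/bolt; interior L_c = 64 − 18 = 46, R_n = 241.92 kN/bolt. φR_n = 0.75 × (1×226.8 + 2×241.92) = 533.0 kN.
Governing: min(212.2, 533.0) = 212.2 kN → bolt shear.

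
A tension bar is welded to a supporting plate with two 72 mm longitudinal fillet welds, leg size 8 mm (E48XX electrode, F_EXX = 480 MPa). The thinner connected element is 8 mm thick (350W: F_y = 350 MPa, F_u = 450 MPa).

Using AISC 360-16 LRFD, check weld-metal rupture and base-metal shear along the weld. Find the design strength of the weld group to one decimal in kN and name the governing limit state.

175.9 kN (weld metal governs)

Weld metal: throat = 0.707×8 = 5.656 mm, L = 2×72 = 144 mm. φR_n = 0.75 × 0.6 × 480 × 5.656 × 144 = 175.9 kN.
Base metal shear (8 mm plate): yield φR_n = 1.0×0.6×350×8×144 = 241.9 kN; rupture φR_n = 0.75×0.6×450×8×144 = 233.3 kN; take 233.3 kN (rupture).
Governing: min(175.9, 233.3) = 175.9 kN → weld metal.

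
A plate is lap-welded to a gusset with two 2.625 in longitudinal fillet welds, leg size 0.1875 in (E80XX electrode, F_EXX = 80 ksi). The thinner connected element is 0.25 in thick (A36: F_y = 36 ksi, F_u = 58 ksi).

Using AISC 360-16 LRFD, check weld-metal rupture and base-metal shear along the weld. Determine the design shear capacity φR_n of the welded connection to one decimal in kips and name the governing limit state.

25.1 kips (weld metal governs)

Weld metal: throat = 0.707×0.1875 = 0.13256 in, L = 2×2.625 = 5.25 in. φR_n = 0.75 × 0.6 × 80 × 0.13256 × 5.25 = 25.1 kips.
Base metal shear (0.25 in plate): yield φR_n = 1.0×0.6×36×0.25×5.25 = 28.4 kips; rupture φR_n = 0.75×0.6×58×0.25×5.25 = 34.3 kips; take 28.4 kips (yield).
Governing: min(25.1, 28.4) = 25.1 kips → weld metal.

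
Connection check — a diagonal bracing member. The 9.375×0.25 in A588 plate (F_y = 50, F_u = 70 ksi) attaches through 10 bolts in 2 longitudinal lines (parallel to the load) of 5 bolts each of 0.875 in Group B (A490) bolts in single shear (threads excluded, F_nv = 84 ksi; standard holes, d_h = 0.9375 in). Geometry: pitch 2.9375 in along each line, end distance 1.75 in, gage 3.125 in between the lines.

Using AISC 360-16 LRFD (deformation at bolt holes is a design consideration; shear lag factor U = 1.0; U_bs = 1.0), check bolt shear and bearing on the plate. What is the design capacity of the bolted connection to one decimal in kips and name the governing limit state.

260.9 kips (bearing governs)

Bolt shear: A_b = π(0.875)²/4 = 0.60132 in². φR_n = 0.75 × 84 × 0.60132 × 10 × 1 = 378.8 kips.
Bearing (0.25 in plate, F_u = 70 ksi): end bolts L_c = 1.75 − 0.9375/2 = 1.28125, R_n = min(1.2×1.28125×0.25×70, 2.4×0.875×0.25×70) = 26.906 kips/bolt; interior L_c = 2.9375 − 0.9375 = 2, R_n = 36.75 kips/bolt. φR_n = 0.75 × (2×26.906 + 8×36.75) = 260.9 kips.
Governing: min(378.8, 260.9) = 260.9 kips → bearing.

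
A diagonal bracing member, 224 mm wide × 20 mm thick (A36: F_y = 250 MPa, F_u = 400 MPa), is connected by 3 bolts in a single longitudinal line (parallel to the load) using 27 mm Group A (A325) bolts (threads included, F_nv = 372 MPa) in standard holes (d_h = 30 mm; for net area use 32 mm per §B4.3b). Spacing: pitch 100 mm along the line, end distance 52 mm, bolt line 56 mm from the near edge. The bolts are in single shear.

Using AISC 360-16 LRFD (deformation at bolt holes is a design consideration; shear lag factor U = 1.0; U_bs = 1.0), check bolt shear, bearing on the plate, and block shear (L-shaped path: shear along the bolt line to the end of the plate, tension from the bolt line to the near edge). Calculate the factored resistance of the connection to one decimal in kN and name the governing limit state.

479.2 kN (bolt shear governs)

Bolt shear: A_b = π(27)²/4 = 572.56 mm². φR_n = 0.75 × 372 × 572.56 × 3 × 1 = 479.2 kN.
Bearing (20 mm plate, F_u = 400 MPa): end bolts L_c = 52 − 30/2 = 37, R_n = min(1.2×37×20×400, 2.4×27×20×400) = 355.2 kN/bolt; interior L_c = 100 − 30 = 70, R_n = 518.4 kN/bolt. φR_n = 0.75 × (1×355.2 + 2×518.4) = 1044.0 kN.
Block shear: shear path 1×[52+2×100] = 1×252 mm, A_gv = 5040, A_nv = 1×(252 − 2.5×32)×20 = 3440 mm²; tension to near edge: (56 − 0.5×32)×20 = 800 mm². R_n = min(0.6×400×3440, 0.6×250×5040) + 1.0×400×800 = min(825.6, 756) + 320 = 1076 kN. φR_n = 0.75 × 1076 = 807.0 kN.
Governing: min(479.2, 1044.0, 807.0) = 479.2 kN → bolt shear.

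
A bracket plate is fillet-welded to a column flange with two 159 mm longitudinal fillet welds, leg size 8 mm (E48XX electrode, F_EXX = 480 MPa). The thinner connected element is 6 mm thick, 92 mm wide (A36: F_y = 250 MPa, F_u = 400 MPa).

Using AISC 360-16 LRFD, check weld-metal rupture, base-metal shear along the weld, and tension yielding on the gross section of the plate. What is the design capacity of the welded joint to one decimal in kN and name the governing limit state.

Weld metal: throat = 0.707×8 = 5.656 mm, L = 2×159 = 318 mm. φR_n = 0.75 × 0.6 × 480 × 5.656 × 318 = 388.5 kN.
Base metal shear (6 mm plate): yield φR_n = 1.0×0.6×250×6×318 = 286.2 kN; rupture φR_n = 0.75×0.6×400×6×318 = 343.4 kN; take 286.2 kN (yield).
Tension yield (gross): A_g = 92×6 = 552 mm². φR_n = 0.90 × 250 × 552 = 124.2 kN.
Governing: min(388.5, 286.2, 124.2) = 124.2 kN → gross-section yield.

124.2 kN (gross-section yield governs)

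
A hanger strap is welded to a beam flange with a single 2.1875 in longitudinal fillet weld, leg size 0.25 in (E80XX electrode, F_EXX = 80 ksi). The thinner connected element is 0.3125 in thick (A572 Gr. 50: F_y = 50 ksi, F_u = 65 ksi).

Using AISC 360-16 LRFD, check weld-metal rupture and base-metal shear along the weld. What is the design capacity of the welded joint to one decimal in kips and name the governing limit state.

Weld metal: throat = 0.707×0.25 = 0.17675 in, L = 2.1875 in. φR_n = 0.75 × 0.6 × 80 × 0.17675 × 2.1875 = 13.9 kips.
Base metal shear (0.3125 in plate): yield φR_n = 1.0×0.6×50×0.3125×2.1875 = 20.5 kips; rupture φR_n = 0.75×0.6×65×0.3125×2.1875 = 20.0 kips; take 20.0 kips (rupture).
Governing: min(13.9, 20.0) = 13.9 kips → weld metal.

13.9 kips (weld metal governs)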